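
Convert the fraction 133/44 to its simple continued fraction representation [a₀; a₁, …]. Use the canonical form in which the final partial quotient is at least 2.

⌊133/44⌋ = 3, remainder 1
⌊44/1⌋ = 44, remainder 0

[3; 44]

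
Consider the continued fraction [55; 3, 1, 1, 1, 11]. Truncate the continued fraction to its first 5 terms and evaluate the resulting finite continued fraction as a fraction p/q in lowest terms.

608/11

Use the convergent recurrence hₖ = aₖ·hₖ₋₁ + hₖ₋₂ (and likewise for the denominators kₖ):
a_0 = 55: 55/1
a_1 = 3: 166/3
a_2 = 1: 221/4
a_3 = 1: 387/7
a_4 = 1: 608/11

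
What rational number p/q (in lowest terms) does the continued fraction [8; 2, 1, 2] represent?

Use the convergent recurrence hₖ = aₖ·hₖ₋₁ + hₖ₋₂ (and likewise for the denominators kₖ):
a_0 = 8: 8/1
a_1 = 2: 17/2
a_2 = 1: 25/3
a_3 = 2: 67/8

67/8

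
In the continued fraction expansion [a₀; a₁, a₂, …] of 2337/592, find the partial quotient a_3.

10

Apply division with remainder until the remainder is 0:
2337 ÷ 592 → quotient 3, remainder 561
592 ÷ 561 → quotient 1, remainder 31
561 ÷ 31 → quotient 18, remainder 3
31 ÷ 3 → quotient 10, remainder 1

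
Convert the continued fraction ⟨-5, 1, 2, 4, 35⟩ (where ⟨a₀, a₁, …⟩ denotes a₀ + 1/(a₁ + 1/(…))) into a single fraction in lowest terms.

a_0 = -5: -5/1
a_1 = 1: -4/1
a_2 = 2: -13/3
a_3 = 4: -56/13
a_4 = 35: -1973/458

-1973/458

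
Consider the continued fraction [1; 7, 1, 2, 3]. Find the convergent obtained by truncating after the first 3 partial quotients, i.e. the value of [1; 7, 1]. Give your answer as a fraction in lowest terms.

Use the convergent recurrence hₖ = aₖ·hₖ₋₁ + hₖ₋₂ (and likewise for the denominators kₖ):
a_0 = 1: 1/1
a_1 = 7: 8/7
a_2 = 1: 9/8

9/8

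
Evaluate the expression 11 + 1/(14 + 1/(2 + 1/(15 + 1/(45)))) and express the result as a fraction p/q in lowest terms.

Start with 45.
15 + 1/(45/1) = 15 + 1/45 = 676/45
2 + 1/(676/45) = 2 + 45/676 = 1397/676
14 + 1/(1397/676) = 14 + 676/1397 = 20234/1397
11 + 1/(20234/1397) = 11 + 1397/20234 = 223971/20234

223971/20234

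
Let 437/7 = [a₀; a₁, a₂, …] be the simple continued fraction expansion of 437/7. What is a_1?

2

437 = 62·7 + 3, so a_0 = 62
7 = 2·3 + 1, so a_1 = 2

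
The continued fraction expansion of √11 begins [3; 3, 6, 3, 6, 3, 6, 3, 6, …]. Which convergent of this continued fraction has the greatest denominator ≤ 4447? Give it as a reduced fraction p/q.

3970/1197

a_0 = 3: 3/1  (≤ bound)
a_1 = 3: 10/3  (≤ bound)
a_2 = 6: 63/19  (≤ bound)
a_3 = 3: 199/60  (≤ bound)
a_4 = 6: 1257/379  (≤ bound)
a_5 = 3: 3970/1197  (≤ bound)
a_6 = 6: 25077/7561  (> 4447, stop)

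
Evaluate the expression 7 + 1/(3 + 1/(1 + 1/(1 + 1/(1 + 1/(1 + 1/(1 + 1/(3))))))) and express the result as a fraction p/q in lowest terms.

a_0 = 7: 7/1
a_1 = 3: 22/3
a_2 = 1: 29/4
a_3 = 1: 51/7
a_4 = 1: 80/11
a_5 = 1: 131/18
a_6 = 1: 211/29
a_7 = 3: 764/105

764/105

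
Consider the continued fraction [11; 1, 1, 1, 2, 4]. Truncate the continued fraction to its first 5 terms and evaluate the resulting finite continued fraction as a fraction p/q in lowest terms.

93/8

Compute successive convergents:
a_0 = 11: 11/1
a_1 = 1: 12/1
a_2 = 1: 23/2
a_3 = 1: 35/3
a_4 = 2: 93/8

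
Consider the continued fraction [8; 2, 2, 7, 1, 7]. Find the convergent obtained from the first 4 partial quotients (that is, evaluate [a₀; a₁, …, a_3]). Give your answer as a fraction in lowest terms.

311/37

Use the convergent recurrence hₖ = aₖ·hₖ₋₁ + hₖ₋₂ (and likewise for the denominators kₖ):
a_0 = 8: 8/1
a_1 = 2: 17/2
a_2 = 2: 42/5
a_3 = 7: 311/37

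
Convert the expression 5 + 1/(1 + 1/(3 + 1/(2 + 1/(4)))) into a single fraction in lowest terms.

a_0 = 5: 5/1
a_1 = 1: 6/1
a_2 = 3: 23/4
a_3 = 2: 52/9
a_4 = 4: 231/40

231/40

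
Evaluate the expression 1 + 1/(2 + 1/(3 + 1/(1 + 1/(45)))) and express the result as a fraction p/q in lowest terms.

Start with 45.
1 + 1/(45/1) = 1 + 1/45 = 46/45
3 + 1/(46/45) = 3 + 45/46 = 183/46
2 + 1/(183/46) = 2 + 46/183 = 412/183
1 + 1/(412/183) = 1 + 183/412 = 595/412

595/412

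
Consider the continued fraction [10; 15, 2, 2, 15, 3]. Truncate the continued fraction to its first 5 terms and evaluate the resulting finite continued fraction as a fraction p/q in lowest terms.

11937/1186

a_0 = 10: 10/1
a_1 = 15: 151/15
a_2 = 2: 312/31
a_3 = 2: 775/77
a_4 = 15: 11937/1186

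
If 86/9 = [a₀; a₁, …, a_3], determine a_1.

1

86 = 9·9 + 5, so a_0 = 9
9 = 1·5 + 4, so a_1 = 1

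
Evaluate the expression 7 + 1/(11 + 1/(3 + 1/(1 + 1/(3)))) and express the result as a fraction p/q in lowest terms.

Start with 3.
1 + 1/(3/1) = 1 + 1/3 = 4/3
3 + 1/(4/3) = 3 + 3/4 = 15/4
11 + 1/(15/4) = 11 + 4/15 = 169/15
7 + 1/(169/15) = 7 + 15/169 = 1198/169

1198/169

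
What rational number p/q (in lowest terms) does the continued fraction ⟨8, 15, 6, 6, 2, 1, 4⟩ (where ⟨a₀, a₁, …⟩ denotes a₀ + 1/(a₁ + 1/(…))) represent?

Use the convergent recurrence hₖ = aₖ·hₖ₋₁ + hₖ₋₂ (and likewise for the denominators kₖ):
a_0 = 8: 8/1
a_1 = 15: 121/15
a_2 = 6: 734/91
a_3 = 6: 4525/561
a_4 = 2: 9784/1213
a_5 = 1: 14309/1774
a_6 = 4: 67020/8309

67020/8309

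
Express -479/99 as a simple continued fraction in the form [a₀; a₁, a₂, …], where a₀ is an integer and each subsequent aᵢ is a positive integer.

-479 ÷ 99 → quotient -5, remainder 16
99 ÷ 16 → quotient 6, remainder 3
16 ÷ 3 → quotient 5, remainder 1
3 ÷ 1 → quotient 3, remainder 0

[-5; 6, 5, 3]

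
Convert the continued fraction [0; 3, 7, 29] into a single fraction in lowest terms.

204/641

Start with 29.
7 + 1/(29/1) = 7 + 1/29 = 204/29
3 + 1/(204/29) = 3 + 29/204 = 641/204
0 + 1/(641/204) = 0 + 204/641 = 204/641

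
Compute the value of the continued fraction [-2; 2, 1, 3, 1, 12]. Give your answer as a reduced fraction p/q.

a_0 = -2: -2/1
a_1 = 2: -3/2
a_2 = 1: -5/3
a_3 = 3: -18/11
a_4 = 1: -23/14
a_5 = 12: -294/179

-294/179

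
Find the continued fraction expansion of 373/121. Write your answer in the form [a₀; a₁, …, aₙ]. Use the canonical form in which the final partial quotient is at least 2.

Apply division with remainder until the remainder is 0:
373 = 3·121 + 10, so a_0 = 3
121 = 12·10 + 1, so a_1 = 12
10 = 10·1 + 0, so a_2 = 10

[3; 12, 10]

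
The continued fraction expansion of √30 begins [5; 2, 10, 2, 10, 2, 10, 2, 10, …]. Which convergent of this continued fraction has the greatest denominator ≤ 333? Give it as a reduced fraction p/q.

241/44

List convergents until the denominator exceeds the bound:
a_0 = 5: 5/1  (≤ bound)
a_1 = 2: 11/2  (≤ bound)
a_2 = 10: 115/21  (≤ bound)
a_3 = 2: 241/44  (≤ bound)
a_4 = 10: 2525/461  (> 333, stop)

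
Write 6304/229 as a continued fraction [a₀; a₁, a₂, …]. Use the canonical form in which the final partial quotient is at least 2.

[27; 1, 1, 8, 3, 4]

6304 ÷ 229 → quotient 27, remainder 121
229 ÷ 121 → quotient 1, remainder 108
121 ÷ 108 → quotient 1, remainder 13
108 ÷ 13 → quotient 8, remainder 4
13 ÷ 4 → quotient 3, remainder 1
4 ÷ 1 → quotient 4, remainder 0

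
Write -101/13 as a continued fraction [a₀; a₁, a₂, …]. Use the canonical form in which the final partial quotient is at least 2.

[-8; 4, 3]

Repeatedly divide and take the remainder:
-101 ÷ 13 → quotient -8, remainder 3
13 ÷ 3 → quotient 4, remainder 1
3 ÷ 1 → quotient 3, remainder 0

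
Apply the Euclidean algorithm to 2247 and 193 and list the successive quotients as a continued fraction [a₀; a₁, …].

[11; 1, 1, 1, 3, 1, 13]

⌊2247/193⌋ = 11, remainder 124
⌊193/124⌋ = 1, remainder 69
⌊124/69⌋ = 1, remainder 55
⌊69/55⌋ = 1, remainder 14
⌊55/14⌋ = 3, remainder 13
⌊14/13⌋ = 1, remainder 1
⌊13/1⌋ = 13, remainder 0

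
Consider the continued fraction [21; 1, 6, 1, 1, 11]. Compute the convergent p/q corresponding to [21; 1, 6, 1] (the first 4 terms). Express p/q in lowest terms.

a_0 = 21: 21/1
a_1 = 1: 22/1
a_2 = 6: 153/7
a_3 = 1: 175/8

175/8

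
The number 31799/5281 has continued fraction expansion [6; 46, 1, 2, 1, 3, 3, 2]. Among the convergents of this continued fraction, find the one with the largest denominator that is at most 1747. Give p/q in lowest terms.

4221/701

List convergents until the denominator exceeds the bound:
a_0 = 6: 6/1  (≤ bound)
a_1 = 46: 277/46  (≤ bound)
a_2 = 1: 283/47  (≤ bound)
a_3 = 2: 843/140  (≤ bound)
a_4 = 1: 1126/187  (≤ bound)
a_5 = 3: 4221/701  (≤ bound)
a_6 = 3: 13789/2290  (> 1747, stop)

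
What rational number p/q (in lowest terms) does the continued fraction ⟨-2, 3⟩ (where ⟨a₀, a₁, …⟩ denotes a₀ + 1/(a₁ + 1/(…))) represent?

Starting at the tail and folding back:
Start with 3.
-2 + 1/(3/1) = -2 + 1/3 = -5/3

-5/3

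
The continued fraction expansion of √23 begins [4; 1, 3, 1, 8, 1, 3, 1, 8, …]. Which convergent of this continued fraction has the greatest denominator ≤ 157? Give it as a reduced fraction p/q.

235/49

List convergents until the denominator exceeds the bound:
a_0 = 4: 4/1  (≤ bound)
a_1 = 1: 5/1  (≤ bound)
a_2 = 3: 19/4  (≤ bound)
a_3 = 1: 24/5  (≤ bound)
a_4 = 8: 211/44  (≤ bound)
a_5 = 1: 235/49  (≤ bound)
a_6 = 3: 916/191  (> 157, stop)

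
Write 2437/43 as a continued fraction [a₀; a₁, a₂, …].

[56; 1, 2, 14]

Repeatedly divide and take the remainder:
⌊2437/43⌋ = 56, remainder 29
⌊43/29⌋ = 1, remainder 14
⌊29/14⌋ = 2, remainder 1
⌊14/1⌋ = 14, remainder 0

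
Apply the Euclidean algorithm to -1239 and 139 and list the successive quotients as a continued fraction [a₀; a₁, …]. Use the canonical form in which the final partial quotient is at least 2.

-1239 ÷ 139 → quotient -9, remainder 12
139 ÷ 12 → quotient 11, remainder 7
12 ÷ 7 → quotient 1, remainder 5
7 ÷ 5 → quotient 1, remainder 2
5 ÷ 2 → quotient 2, remainder 1
2 ÷ 1 → quotient 2, remainder 0

[-9; 11, 1, 1, 2, 2]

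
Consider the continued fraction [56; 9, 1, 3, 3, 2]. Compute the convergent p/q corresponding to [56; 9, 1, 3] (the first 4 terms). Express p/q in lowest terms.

2188/39

a_0 = 56: 56/1
a_1 = 9: 505/9
a_2 = 1: 561/10
a_3 = 3: 2188/39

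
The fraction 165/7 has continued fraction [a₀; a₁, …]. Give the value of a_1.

165 = 23·7 + 4, so a_0 = 23
7 = 1·4 + 3, so a_1 = 1

1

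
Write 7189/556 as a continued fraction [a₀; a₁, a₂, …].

7189 = 12·556 + 517, so a_0 = 12
556 = 1·517 + 39, so a_1 = 1
517 = 13·39 + 10, so a_2 = 13
39 = 3·10 + 9, so a_3 = 3
10 = 1·9 + 1, so a_4 = 1
9 = 9·1 + 0, so a_5 = 9

[12; 1, 13, 3, 1, 9]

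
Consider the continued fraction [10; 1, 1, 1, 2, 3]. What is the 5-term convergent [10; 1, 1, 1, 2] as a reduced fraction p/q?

85/8

Collapse the nested fraction from the inside out:
Start with 2.
1 + 1/(2/1) = 1 + 1/2 = 3/2
1 + 1/(3/2) = 1 + 2/3 = 5/3
1 + 1/(5/3) = 1 + 3/5 = 8/5
10 + 1/(8/5) = 10 + 5/8 = 85/8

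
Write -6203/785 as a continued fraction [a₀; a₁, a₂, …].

Repeatedly divide and take the remainder:
-6203 ÷ 785 → quotient -8, remainder 77
785 ÷ 77 → quotient 10, remainder 15
77 ÷ 15 → quotient 5, remainder 2
15 ÷ 2 → quotient 7, remainder 1
2 ÷ 1 → quotient 2, remainder 0

[-8; 10, 5, 7, 2]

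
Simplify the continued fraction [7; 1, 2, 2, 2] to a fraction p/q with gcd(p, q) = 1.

Work from the innermost term outward:
Start with 2.
2 + 1/(2/1) = 2 + 1/2 = 5/2
2 + 1/(5/2) = 2 + 2/5 = 12/5
1 + 1/(12/5) = 1 + 5/12 = 17/12
7 + 1/(17/12) = 7 + 12/17 = 131/17

131/17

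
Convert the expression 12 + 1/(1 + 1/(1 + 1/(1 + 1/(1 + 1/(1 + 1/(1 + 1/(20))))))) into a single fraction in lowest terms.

3381/268

Start with 20.
1 + 1/(20/1) = 1 + 1/20 = 21/20
1 + 1/(21/20) = 1 + 20/21 = 41/21
1 + 1/(41/21) = 1 + 21/41 = 62/41
1 + 1/(62/41) = 1 + 41/62 = 103/62
1 + 1/(103/62) = 1 + 62/103 = 165/103
1 + 1/(165/103) = 1 + 103/165 = 268/165
12 + 1/(268/165) = 12 + 165/268 = 3381/268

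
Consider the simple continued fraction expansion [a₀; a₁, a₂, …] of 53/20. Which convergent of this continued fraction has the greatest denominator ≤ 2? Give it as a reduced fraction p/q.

5/2

List convergents until the denominator exceeds the bound:
a_0 = 2: 2/1  (≤ bound)
a_1 = 1: 3/1  (≤ bound)
a_2 = 1: 5/2  (≤ bound)
a_3 = 1: 8/3  (> 2, stop)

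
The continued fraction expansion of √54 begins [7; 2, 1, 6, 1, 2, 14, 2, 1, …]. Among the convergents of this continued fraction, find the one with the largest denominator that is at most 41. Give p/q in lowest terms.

169/23

a_0 = 7: 7/1  (≤ bound)
a_1 = 2: 15/2  (≤ bound)
a_2 = 1: 22/3  (≤ bound)
a_3 = 6: 147/20  (≤ bound)
a_4 = 1: 169/23  (≤ bound)
a_5 = 2: 485/66  (> 41, stop)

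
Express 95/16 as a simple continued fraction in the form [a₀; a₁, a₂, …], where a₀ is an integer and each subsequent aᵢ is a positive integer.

[5; 1, 15]

Apply division with remainder until the remainder is 0:
95 = 5·16 + 15, so a_0 = 5
16 = 1·15 + 1, so a_1 = 1
15 = 15·1 + 0, so a_2 = 15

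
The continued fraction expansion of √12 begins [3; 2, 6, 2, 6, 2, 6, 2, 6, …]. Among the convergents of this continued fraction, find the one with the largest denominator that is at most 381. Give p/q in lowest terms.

627/181

List convergents until the denominator exceeds the bound:
a_0 = 3: 3/1  (≤ bound)
a_1 = 2: 7/2  (≤ bound)
a_2 = 6: 45/13  (≤ bound)
a_3 = 2: 97/28  (≤ bound)
a_4 = 6: 627/181  (≤ bound)
a_5 = 2: 1351/390  (> 381, stop)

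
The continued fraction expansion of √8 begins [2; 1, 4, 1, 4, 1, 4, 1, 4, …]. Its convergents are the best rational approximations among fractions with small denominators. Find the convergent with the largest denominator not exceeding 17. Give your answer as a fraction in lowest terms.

a_0 = 2: 2/1  (≤ bound)
a_1 = 1: 3/1  (≤ bound)
a_2 = 4: 14/5  (≤ bound)
a_3 = 1: 17/6  (≤ bound)
a_4 = 4: 82/29  (> 17, stop)

17/6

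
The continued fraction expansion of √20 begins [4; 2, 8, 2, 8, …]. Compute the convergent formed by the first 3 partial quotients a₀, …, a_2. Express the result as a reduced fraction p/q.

76/17

Use the convergent recurrence hₖ = aₖ·hₖ₋₁ + hₖ₋₂ (and likewise for the denominators kₖ):
a_0 = 4: 4/1
a_1 = 2: 9/2
a_2 = 8: 76/17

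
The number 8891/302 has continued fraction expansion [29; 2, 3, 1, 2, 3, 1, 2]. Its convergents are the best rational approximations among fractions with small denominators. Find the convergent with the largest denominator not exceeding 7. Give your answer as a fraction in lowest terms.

a_0 = 29: 29/1  (≤ bound)
a_1 = 2: 59/2  (≤ bound)
a_2 = 3: 206/7  (≤ bound)
a_3 = 1: 265/9  (> 7, stop)

206/7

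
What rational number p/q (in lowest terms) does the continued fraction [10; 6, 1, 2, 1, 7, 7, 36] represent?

546477/53849

Use the convergent recurrence hₖ = aₖ·hₖ₋₁ + hₖ₋₂ (and likewise for the denominators kₖ):
a_0 = 10: 10/1
a_1 = 6: 61/6
a_2 = 1: 71/7
a_3 = 2: 203/20
a_4 = 1: 274/27
a_5 = 7: 2121/209
a_6 = 7: 15121/1490
a_7 = 36: 546477/53849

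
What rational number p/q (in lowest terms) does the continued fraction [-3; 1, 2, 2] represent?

-16/7

a_0 = -3: -3/1
a_1 = 1: -2/1
a_2 = 2: -7/3
a_3 = 2: -16/7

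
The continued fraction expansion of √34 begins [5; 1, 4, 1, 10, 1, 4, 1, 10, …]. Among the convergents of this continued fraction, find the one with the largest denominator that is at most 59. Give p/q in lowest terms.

List convergents until the denominator exceeds the bound:
a_0 = 5: 5/1  (≤ bound)
a_1 = 1: 6/1  (≤ bound)
a_2 = 4: 29/5  (≤ bound)
a_3 = 1: 35/6  (≤ bound)
a_4 = 10: 379/65  (> 59, stop)

35/6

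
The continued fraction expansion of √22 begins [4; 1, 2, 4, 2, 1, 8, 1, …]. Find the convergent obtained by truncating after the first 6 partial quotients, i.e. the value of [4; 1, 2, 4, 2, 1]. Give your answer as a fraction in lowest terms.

197/42

Collapse the nested fraction from the inside out:
Start with 1.
2 + 1/(1/1) = 2 + 1/1 = 3/1
4 + 1/(3/1) = 4 + 1/3 = 13/3
2 + 1/(13/3) = 2 + 3/13 = 29/13
1 + 1/(29/13) = 1 + 13/29 = 42/29
4 + 1/(42/29) = 4 + 29/42 = 197/42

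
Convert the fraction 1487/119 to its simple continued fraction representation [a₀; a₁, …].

[12; 2, 59]

1487 ÷ 119 → quotient 12, remainder 59
119 ÷ 59 → quotient 2, remainder 1
59 ÷ 1 → quotient 59, remainder 0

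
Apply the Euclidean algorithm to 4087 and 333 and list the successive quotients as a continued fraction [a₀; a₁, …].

[12; 3, 1, 1, 1, 14, 2]

4087 ÷ 333 → quotient 12, remainder 91
333 ÷ 91 → quotient 3, remainder 60
91 ÷ 60 → quotient 1, remainder 31
60 ÷ 31 → quotient 1, remainder 29
31 ÷ 29 → quotient 1, remainder 2
29 ÷ 2 → quotient 14, remainder 1
2 ÷ 1 → quotient 2, remainder 0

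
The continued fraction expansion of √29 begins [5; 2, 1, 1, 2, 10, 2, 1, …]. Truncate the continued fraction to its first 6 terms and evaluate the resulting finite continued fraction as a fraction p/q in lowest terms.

a_0 = 5: 5/1
a_1 = 2: 11/2
a_2 = 1: 16/3
a_3 = 1: 27/5
a_4 = 2: 70/13
a_5 = 10: 727/135

727/135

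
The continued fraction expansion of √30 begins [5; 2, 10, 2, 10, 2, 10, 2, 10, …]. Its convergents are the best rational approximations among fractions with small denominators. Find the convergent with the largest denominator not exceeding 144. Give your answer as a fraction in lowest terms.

a_0 = 5: 5/1  (≤ bound)
a_1 = 2: 11/2  (≤ bound)
a_2 = 10: 115/21  (≤ bound)
a_3 = 2: 241/44  (≤ bound)
a_4 = 10: 2525/461  (> 144, stop)

241/44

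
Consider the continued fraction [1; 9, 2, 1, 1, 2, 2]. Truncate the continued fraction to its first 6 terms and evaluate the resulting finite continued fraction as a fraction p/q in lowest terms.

a_0 = 1: 1/1
a_1 = 9: 10/9
a_2 = 2: 21/19
a_3 = 1: 31/28
a_4 = 1: 52/47
a_5 = 2: 135/122

135/122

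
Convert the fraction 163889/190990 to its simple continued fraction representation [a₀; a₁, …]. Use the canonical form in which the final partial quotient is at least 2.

Apply division with remainder until the remainder is 0:
⌊163889/190990⌋ = 0, remainder 163889
⌊190990/163889⌋ = 1, remainder 27101
⌊163889/27101⌋ = 6, remainder 1283
⌊27101/1283⌋ = 21, remainder 158
⌊1283/158⌋ = 8, remainder 19
⌊158/19⌋ = 8, remainder 6
⌊19/6⌋ = 3, remainder 1
⌊6/1⌋ = 6, remainder 0

[0; 1, 6, 21, 8, 8, 3, 6]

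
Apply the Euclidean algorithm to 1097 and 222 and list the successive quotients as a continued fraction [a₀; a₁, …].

[4; 1, 16, 13]

1097 ÷ 222 → quotient 4, remainder 209
222 ÷ 209 → quotient 1, remainder 13
209 ÷ 13 → quotient 16, remainder 1
13 ÷ 1 → quotient 13, remainder 0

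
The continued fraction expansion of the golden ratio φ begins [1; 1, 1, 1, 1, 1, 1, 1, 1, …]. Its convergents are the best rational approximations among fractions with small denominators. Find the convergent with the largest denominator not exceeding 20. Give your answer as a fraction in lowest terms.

21/13

List convergents until the denominator exceeds the bound:
a_0 = 1: 1/1  (≤ bound)
a_1 = 1: 2/1  (≤ bound)
a_2 = 1: 3/2  (≤ bound)
a_3 = 1: 5/3  (≤ bound)
a_4 = 1: 8/5  (≤ bound)
a_5 = 1: 13/8  (≤ bound)
a_6 = 1: 21/13  (≤ bound)
a_7 = 1: 34/21  (> 20, stop)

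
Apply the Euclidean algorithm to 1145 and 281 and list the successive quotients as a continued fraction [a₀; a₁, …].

1145 = 4·281 + 21, so a_0 = 4
281 = 13·21 + 8, so a_1 = 13
21 = 2·8 + 5, so a_2 = 2
8 = 1·5 + 3, so a_3 = 1
5 = 1·3 + 2, so a_4 = 1
3 = 1·2 + 1, so a_5 = 1
2 = 2·1 + 0, so a_6 = 2

[4; 13, 2, 1, 1, 1, 2]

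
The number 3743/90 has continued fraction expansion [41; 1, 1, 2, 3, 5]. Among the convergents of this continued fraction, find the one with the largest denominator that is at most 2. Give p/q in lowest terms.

83/2

List convergents until the denominator exceeds the bound:
a_0 = 41: 41/1  (≤ bound)
a_1 = 1: 42/1  (≤ bound)
a_2 = 1: 83/2  (≤ bound)
a_3 = 2: 208/5  (> 2, stop)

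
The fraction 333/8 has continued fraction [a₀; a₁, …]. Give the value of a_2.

1

Repeatedly divide and take the remainder:
⌊333/8⌋ = 41, remainder 5
⌊8/5⌋ = 1, remainder 3
⌊5/3⌋ = 1, remainder 2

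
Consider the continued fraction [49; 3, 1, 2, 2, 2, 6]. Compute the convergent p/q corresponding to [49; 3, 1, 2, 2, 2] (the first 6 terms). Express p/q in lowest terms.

Start with 2.
2 + 1/(2/1) = 2 + 1/2 = 5/2
2 + 1/(5/2) = 2 + 2/5 = 12/5
1 + 1/(12/5) = 1 + 5/12 = 17/12
3 + 1/(17/12) = 3 + 12/17 = 63/17
49 + 1/(63/17) = 49 + 17/63 = 3104/63

3104/63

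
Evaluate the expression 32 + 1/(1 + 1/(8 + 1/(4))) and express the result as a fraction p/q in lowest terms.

1217/37

Start with 4.
8 + 1/(4/1) = 8 + 1/4 = 33/4
1 + 1/(33/4) = 1 + 4/33 = 37/33
32 + 1/(37/33) = 32 + 33/37 = 1217/37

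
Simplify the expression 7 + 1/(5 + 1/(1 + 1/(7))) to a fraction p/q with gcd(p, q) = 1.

Collapse the nested fraction from the inside out:
Start with 7.
1 + 1/(7/1) = 1 + 1/7 = 8/7
5 + 1/(8/7) = 5 + 7/8 = 47/8
7 + 1/(47/8) = 7 + 8/47 = 337/47

337/47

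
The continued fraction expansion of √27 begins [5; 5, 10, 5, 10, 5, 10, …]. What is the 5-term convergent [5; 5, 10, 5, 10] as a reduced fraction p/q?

a_0 = 5: 5/1
a_1 = 5: 26/5
a_2 = 10: 265/51
a_3 = 5: 1351/260
a_4 = 10: 13775/2651

13775/2651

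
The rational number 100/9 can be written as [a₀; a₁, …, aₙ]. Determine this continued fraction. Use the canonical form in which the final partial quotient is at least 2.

[11; 9]

Run the Euclidean algorithm, recording each quotient:
⌊100/9⌋ = 11, remainder 1
⌊9/1⌋ = 9, remainder 0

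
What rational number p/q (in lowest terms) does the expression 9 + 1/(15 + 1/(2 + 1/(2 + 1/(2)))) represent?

1677/185

Start with 2.
2 + 1/(2/1) = 2 + 1/2 = 5/2
2 + 1/(5/2) = 2 + 2/5 = 12/5
15 + 1/(12/5) = 15 + 5/12 = 185/12
9 + 1/(185/12) = 9 + 12/185 = 1677/185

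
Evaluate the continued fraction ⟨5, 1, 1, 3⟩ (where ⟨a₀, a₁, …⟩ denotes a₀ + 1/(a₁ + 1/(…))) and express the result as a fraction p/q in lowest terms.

39/7

Compute successive convergents:
a_0 = 5: 5/1
a_1 = 1: 6/1
a_2 = 1: 11/2
a_3 = 3: 39/7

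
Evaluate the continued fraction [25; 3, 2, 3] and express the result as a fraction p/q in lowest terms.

Compute successive convergents:
a_0 = 25: 25/1
a_1 = 3: 76/3
a_2 = 2: 177/7
a_3 = 3: 607/24

607/24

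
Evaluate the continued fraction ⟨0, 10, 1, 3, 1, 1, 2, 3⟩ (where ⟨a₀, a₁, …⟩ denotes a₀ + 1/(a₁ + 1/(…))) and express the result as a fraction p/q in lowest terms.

78/841

a_0 = 0: 0/1
a_1 = 10: 1/10
a_2 = 1: 1/11
a_3 = 3: 4/43
a_4 = 1: 5/54
a_5 = 1: 9/97
a_6 = 2: 23/248
a_7 = 3: 78/841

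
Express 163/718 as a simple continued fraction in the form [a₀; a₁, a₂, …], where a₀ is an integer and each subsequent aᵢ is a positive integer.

[0; 4, 2, 2, 7, 1, 3]

⌊163/718⌋ = 0, remainder 163
⌊718/163⌋ = 4, remainder 66
⌊163/66⌋ = 2, remainder 31
⌊66/31⌋ = 2, remainder 4
⌊31/4⌋ = 7, remainder 3
⌊4/3⌋ = 1, remainder 1
⌊3/1⌋ = 3, remainder 0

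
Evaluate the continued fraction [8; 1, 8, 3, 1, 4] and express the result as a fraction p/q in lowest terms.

a_0 = 8: 8/1
a_1 = 1: 9/1
a_2 = 8: 80/9
a_3 = 3: 249/28
a_4 = 1: 329/37
a_5 = 4: 1565/176

1565/176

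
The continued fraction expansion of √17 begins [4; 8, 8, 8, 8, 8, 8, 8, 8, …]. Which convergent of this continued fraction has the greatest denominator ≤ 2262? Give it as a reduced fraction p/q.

a_0 = 4: 4/1  (≤ bound)
a_1 = 8: 33/8  (≤ bound)
a_2 = 8: 268/65  (≤ bound)
a_3 = 8: 2177/528  (≤ bound)
a_4 = 8: 17684/4289  (> 2262, stop)

2177/528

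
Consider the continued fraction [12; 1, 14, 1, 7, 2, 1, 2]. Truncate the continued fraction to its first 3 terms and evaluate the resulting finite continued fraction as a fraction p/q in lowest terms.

194/15

a_0 = 12: 12/1
a_1 = 1: 13/1
a_2 = 14: 194/15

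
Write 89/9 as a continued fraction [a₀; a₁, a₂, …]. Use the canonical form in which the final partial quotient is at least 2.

[9; 1, 8]

89 = 9·9 + 8, so a_0 = 9
9 = 1·8 + 1, so a_1 = 1
8 = 8·1 + 0, so a_2 = 8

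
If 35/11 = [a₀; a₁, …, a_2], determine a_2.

35 ÷ 11 → quotient 3, remainder 2
11 ÷ 2 → quotient 5, remainder 1
2 ÷ 1 → quotient 2, remainder 0

2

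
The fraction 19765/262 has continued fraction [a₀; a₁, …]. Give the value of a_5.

2

19765 = 75·262 + 115, so a_0 = 75
262 = 2·115 + 32, so a_1 = 2
115 = 3·32 + 19, so a_2 = 3
32 = 1·19 + 13, so a_3 = 1
19 = 1·13 + 6, so a_4 = 1
13 = 2·6 + 1, so a_5 = 2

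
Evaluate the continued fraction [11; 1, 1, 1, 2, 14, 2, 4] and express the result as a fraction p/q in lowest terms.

12405/1067

Work from the innermost term outward:
Start with 4.
2 + 1/(4/1) = 2 + 1/4 = 9/4
14 + 1/(9/4) = 14 + 4/9 = 130/9
2 + 1/(130/9) = 2 + 9/130 = 269/130
1 + 1/(269/130) = 1 + 130/269 = 399/269
1 + 1/(399/269) = 1 + 269/399 = 668/399
1 + 1/(668/399) = 1 + 399/668 = 1067/668
11 + 1/(1067/668) = 11 + 668/1067 = 12405/1067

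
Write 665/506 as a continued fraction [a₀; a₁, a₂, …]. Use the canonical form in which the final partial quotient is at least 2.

Run the Euclidean algorithm, recording each quotient:
665 = 1·506 + 159, so a_0 = 1
506 = 3·159 + 29, so a_1 = 3
159 = 5·29 + 14, so a_2 = 5
29 = 2·14 + 1, so a_3 = 2
14 = 14·1 + 0, so a_4 = 14

[1; 3, 5, 2, 14]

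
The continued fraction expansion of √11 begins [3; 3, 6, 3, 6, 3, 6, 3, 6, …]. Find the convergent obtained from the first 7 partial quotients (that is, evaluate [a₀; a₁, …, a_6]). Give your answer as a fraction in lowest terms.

Start with 6.
3 + 1/(6/1) = 3 + 1/6 = 19/6
6 + 1/(19/6) = 6 + 6/19 = 120/19
3 + 1/(120/19) = 3 + 19/120 = 379/120
6 + 1/(379/120) = 6 + 120/379 = 2394/379
3 + 1/(2394/379) = 3 + 379/2394 = 7561/2394
3 + 1/(7561/2394) = 3 + 2394/7561 = 25077/7561

25077/7561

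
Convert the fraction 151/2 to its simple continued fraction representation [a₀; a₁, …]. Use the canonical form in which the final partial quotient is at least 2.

[75; 2]

⌊151/2⌋ = 75, remainder 1
⌊2/1⌋ = 2, remainder 0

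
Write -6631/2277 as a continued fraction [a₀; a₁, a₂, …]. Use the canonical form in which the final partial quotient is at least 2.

[-3; 11, 2, 1, 1, 2, 15]

Run the Euclidean algorithm, recording each quotient:
⌊-6631/2277⌋ = -3, remainder 200
⌊2277/200⌋ = 11, remainder 77
⌊200/77⌋ = 2, remainder 46
⌊77/46⌋ = 1, remainder 31
⌊46/31⌋ = 1, remainder 15
⌊31/15⌋ = 2, remainder 1
⌊15/1⌋ = 15, remainder 0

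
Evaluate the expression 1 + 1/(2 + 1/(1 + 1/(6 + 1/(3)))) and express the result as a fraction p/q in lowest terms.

Start with 3.
6 + 1/(3/1) = 6 + 1/3 = 19/3
1 + 1/(19/3) = 1 + 3/19 = 22/19
2 + 1/(22/19) = 2 + 19/22 = 63/22
1 + 1/(63/22) = 1 + 22/63 = 85/63

85/63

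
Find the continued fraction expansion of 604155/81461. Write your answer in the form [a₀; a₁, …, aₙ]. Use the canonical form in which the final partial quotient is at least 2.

⌊604155/81461⌋ = 7, remainder 33928
⌊81461/33928⌋ = 2, remainder 13605
⌊33928/13605⌋ = 2, remainder 6718
⌊13605/6718⌋ = 2, remainder 169
⌊6718/169⌋ = 39, remainder 127
⌊169/127⌋ = 1, remainder 42
⌊127/42⌋ = 3, remainder 1
⌊42/1⌋ = 42, remainder 0

[7; 2, 2, 2, 39, 1, 3, 42]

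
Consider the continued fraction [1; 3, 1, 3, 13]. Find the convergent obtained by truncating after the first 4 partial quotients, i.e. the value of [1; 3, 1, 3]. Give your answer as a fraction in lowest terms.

Start with 3.
1 + 1/(3/1) = 1 + 1/3 = 4/3
3 + 1/(4/3) = 3 + 3/4 = 15/4
1 + 1/(15/4) = 1 + 4/15 = 19/15

19/15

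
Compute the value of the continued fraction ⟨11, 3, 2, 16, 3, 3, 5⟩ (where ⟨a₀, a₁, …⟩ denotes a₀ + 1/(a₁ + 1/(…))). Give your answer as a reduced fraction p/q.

a_0 = 11: 11/1
a_1 = 3: 34/3
a_2 = 2: 79/7
a_3 = 16: 1298/115
a_4 = 3: 3973/352
a_5 = 3: 13217/1171
a_6 = 5: 70058/6207

70058/6207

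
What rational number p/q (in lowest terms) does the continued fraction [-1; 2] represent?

-1/2

Start with 2.
-1 + 1/(2/1) = -1 + 1/2 = -1/2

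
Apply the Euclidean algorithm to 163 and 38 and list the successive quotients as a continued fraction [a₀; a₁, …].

[4; 3, 2, 5]

Repeatedly divide and take the remainder:
163 = 4·38 + 11, so a_0 = 4
38 = 3·11 + 5, so a_1 = 3
11 = 2·5 + 1, so a_2 = 2
5 = 5·1 + 0, so a_3 = 5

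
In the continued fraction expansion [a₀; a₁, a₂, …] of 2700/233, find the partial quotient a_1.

Apply division with remainder until the remainder is 0:
2700 ÷ 233 → quotient 11, remainder 137
233 ÷ 137 → quotient 1, remainder 96

1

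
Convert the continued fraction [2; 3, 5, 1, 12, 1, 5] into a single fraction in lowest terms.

Start with 5.
1 + 1/(5/1) = 1 + 1/5 = 6/5
12 + 1/(6/5) = 12 + 5/6 = 77/6
1 + 1/(77/6) = 1 + 6/77 = 83/77
5 + 1/(83/77) = 5 + 77/83 = 492/83
3 + 1/(492/83) = 3 + 83/492 = 1559/492
2 + 1/(1559/492) = 2 + 492/1559 = 3610/1559

3610/1559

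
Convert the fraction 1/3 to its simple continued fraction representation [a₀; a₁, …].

1 ÷ 3 → quotient 0, remainder 1
3 ÷ 1 → quotient 3, remainder 0

[0; 3]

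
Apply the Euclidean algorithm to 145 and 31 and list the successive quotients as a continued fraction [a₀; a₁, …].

[4; 1, 2, 10]

145 ÷ 31 → quotient 4, remainder 21
31 ÷ 21 → quotient 1, remainder 10
21 ÷ 10 → quotient 2, remainder 1
10 ÷ 1 → quotient 10, remainder 0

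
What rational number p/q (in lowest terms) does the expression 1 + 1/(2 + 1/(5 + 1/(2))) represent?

35/24

Compute successive convergents:
a_0 = 1: 1/1
a_1 = 2: 3/2
a_2 = 5: 16/11
a_3 = 2: 35/24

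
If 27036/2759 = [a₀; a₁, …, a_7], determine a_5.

2

27036 = 9·2759 + 2205, so a_0 = 9
2759 = 1·2205 + 554, so a_1 = 1
2205 = 3·554 + 543, so a_2 = 3
554 = 1·543 + 11, so a_3 = 1
543 = 49·11 + 4, so a_4 = 49
11 = 2·4 + 3, so a_5 = 2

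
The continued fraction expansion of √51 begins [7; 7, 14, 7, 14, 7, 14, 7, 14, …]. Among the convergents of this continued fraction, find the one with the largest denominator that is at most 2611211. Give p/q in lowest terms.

a_0 = 7: 7/1  (≤ bound)
a_1 = 7: 50/7  (≤ bound)
a_2 = 14: 707/99  (≤ bound)
a_3 = 7: 4999/700  (≤ bound)
a_4 = 14: 70693/9899  (≤ bound)
a_5 = 7: 499850/69993  (≤ bound)
a_6 = 14: 7068593/989801  (≤ bound)
a_7 = 7: 49980001/6998600  (> 2611211, stop)

7068593/989801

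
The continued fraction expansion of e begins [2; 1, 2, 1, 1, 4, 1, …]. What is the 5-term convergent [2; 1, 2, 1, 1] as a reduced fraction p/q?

19/7

a_0 = 2: 2/1
a_1 = 1: 3/1
a_2 = 2: 8/3
a_3 = 1: 11/4
a_4 = 1: 19/7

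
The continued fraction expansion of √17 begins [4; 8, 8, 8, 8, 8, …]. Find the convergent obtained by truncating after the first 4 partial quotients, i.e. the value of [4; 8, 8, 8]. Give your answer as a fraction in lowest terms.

Start with 8.
8 + 1/(8/1) = 8 + 1/8 = 65/8
8 + 1/(65/8) = 8 + 8/65 = 528/65
4 + 1/(528/65) = 4 + 65/528 = 2177/528

2177/528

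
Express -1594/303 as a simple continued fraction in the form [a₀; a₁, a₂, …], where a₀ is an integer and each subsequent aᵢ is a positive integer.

[-6; 1, 2, 1, 5, 13]

Run the Euclidean algorithm, recording each quotient:
-1594 = -6·303 + 224, so a_0 = -6
303 = 1·224 + 79, so a_1 = 1
224 = 2·79 + 66, so a_2 = 2
79 = 1·66 + 13, so a_3 = 1
66 = 5·13 + 1, so a_4 = 5
13 = 13·1 + 0, so a_5 = 13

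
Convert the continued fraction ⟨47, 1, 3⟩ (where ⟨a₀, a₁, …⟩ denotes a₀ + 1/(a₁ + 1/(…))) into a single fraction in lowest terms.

Starting at the tail and folding back:
Start with 3.
1 + 1/(3/1) = 1 + 1/3 = 4/3
47 + 1/(4/3) = 47 + 3/4 = 191/4

191/4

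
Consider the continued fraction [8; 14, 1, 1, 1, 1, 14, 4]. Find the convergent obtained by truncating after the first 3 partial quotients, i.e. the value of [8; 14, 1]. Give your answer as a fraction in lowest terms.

Start with 1.
14 + 1/(1/1) = 14 + 1/1 = 15/1
8 + 1/(15/1) = 8 + 1/15 = 121/15

121/15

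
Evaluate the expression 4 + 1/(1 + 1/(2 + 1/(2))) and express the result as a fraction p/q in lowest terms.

33/7

Start with 2.
2 + 1/(2/1) = 2 + 1/2 = 5/2
1 + 1/(5/2) = 1 + 2/5 = 7/5
4 + 1/(7/5) = 4 + 5/7 = 33/7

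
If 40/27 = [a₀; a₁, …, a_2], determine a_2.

40 ÷ 27 → quotient 1, remainder 13
27 ÷ 13 → quotient 2, remainder 1
13 ÷ 1 → quotient 13, remainder 0

13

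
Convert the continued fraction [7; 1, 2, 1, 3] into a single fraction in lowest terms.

Start with 3.
1 + 1/(3/1) = 1 + 1/3 = 4/3
2 + 1/(4/3) = 2 + 3/4 = 11/4
1 + 1/(11/4) = 1 + 4/11 = 15/11
7 + 1/(15/11) = 7 + 11/15 = 116/15

116/15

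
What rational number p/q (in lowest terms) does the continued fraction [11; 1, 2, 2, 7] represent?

609/52

Starting at the tail and folding back:
Start with 7.
2 + 1/(7/1) = 2 + 1/7 = 15/7
2 + 1/(15/7) = 2 + 7/15 = 37/15
1 + 1/(37/15) = 1 + 15/37 = 52/37
11 + 1/(52/37) = 11 + 37/52 = 609/52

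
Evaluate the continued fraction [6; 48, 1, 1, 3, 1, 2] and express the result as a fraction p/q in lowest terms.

7309/1214

Start with 2.
1 + 1/(2/1) = 1 + 1/2 = 3/2
3 + 1/(3/2) = 3 + 2/3 = 11/3
1 + 1/(11/3) = 1 + 3/11 = 14/11
1 + 1/(14/11) = 1 + 11/14 = 25/14
48 + 1/(25/14) = 48 + 14/25 = 1214/25
6 + 1/(1214/25) = 6 + 25/1214 = 7309/1214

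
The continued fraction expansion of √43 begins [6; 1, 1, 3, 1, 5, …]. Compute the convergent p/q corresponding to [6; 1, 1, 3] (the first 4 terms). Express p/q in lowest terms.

46/7

Start with 3.
1 + 1/(3/1) = 1 + 1/3 = 4/3
1 + 1/(4/3) = 1 + 3/4 = 7/4
6 + 1/(7/4) = 6 + 4/7 = 46/7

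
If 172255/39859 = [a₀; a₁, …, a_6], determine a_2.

172255 = 4·39859 + 12819, so a_0 = 4
39859 = 3·12819 + 1402, so a_1 = 3
12819 = 9·1402 + 201, so a_2 = 9

9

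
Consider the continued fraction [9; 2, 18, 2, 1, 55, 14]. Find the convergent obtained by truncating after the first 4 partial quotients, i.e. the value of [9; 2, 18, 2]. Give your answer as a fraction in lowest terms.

721/76

a_0 = 9: 9/1
a_1 = 2: 19/2
a_2 = 18: 351/37
a_3 = 2: 721/76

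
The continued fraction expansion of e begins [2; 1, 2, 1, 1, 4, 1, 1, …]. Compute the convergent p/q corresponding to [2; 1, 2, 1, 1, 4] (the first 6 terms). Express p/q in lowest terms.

Compute successive convergents:
a_0 = 2: 2/1
a_1 = 1: 3/1
a_2 = 2: 8/3
a_3 = 1: 11/4
a_4 = 1: 19/7
a_5 = 4: 87/32

87/32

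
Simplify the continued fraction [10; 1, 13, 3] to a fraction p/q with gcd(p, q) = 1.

470/43

Start with 3.
13 + 1/(3/1) = 13 + 1/3 = 40/3
1 + 1/(40/3) = 1 + 3/40 = 43/40
10 + 1/(43/40) = 10 + 40/43 = 470/43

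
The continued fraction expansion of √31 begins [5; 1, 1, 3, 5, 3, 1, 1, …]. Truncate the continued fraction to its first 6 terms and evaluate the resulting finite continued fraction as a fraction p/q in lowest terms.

657/118

Compute successive convergents:
a_0 = 5: 5/1
a_1 = 1: 6/1
a_2 = 1: 11/2
a_3 = 3: 39/7
a_4 = 5: 206/37
a_5 = 3: 657/118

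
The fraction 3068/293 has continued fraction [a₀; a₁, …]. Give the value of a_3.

8

Run the Euclidean algorithm, recording each quotient:
3068 = 10·293 + 138, so a_0 = 10
293 = 2·138 + 17, so a_1 = 2
138 = 8·17 + 2, so a_2 = 8
17 = 8·2 + 1, so a_3 = 8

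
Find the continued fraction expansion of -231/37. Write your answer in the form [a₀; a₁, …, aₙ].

[-7; 1, 3, 9]

Repeatedly divide and take the remainder:
⌊-231/37⌋ = -7, remainder 28
⌊37/28⌋ = 1, remainder 9
⌊28/9⌋ = 3, remainder 1
⌊9/1⌋ = 9, remainder 0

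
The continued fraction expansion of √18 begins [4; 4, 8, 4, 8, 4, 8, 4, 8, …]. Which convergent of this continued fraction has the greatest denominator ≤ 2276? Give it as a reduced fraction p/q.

a_0 = 4: 4/1  (≤ bound)
a_1 = 4: 17/4  (≤ bound)
a_2 = 8: 140/33  (≤ bound)
a_3 = 4: 577/136  (≤ bound)
a_4 = 8: 4756/1121  (≤ bound)
a_5 = 4: 19601/4620  (> 2276, stop)

4756/1121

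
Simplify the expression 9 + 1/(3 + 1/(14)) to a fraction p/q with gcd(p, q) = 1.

401/43

Compute successive convergents:
a_0 = 9: 9/1
a_1 = 3: 28/3
a_2 = 14: 401/43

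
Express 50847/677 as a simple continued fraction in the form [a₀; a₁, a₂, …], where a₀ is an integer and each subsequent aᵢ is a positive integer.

[75; 9, 2, 2, 14]

⌊50847/677⌋ = 75, remainder 72
⌊677/72⌋ = 9, remainder 29
⌊72/29⌋ = 2, remainder 14
⌊29/14⌋ = 2, remainder 1
⌊14/1⌋ = 14, remainder 0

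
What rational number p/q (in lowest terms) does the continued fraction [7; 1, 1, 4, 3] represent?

219/29

a_0 = 7: 7/1
a_1 = 1: 8/1
a_2 = 1: 15/2
a_3 = 4: 68/9
a_4 = 3: 219/29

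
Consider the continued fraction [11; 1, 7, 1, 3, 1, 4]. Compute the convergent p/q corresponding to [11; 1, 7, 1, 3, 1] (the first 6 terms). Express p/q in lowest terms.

523/44

Starting at the tail and folding back:
Start with 1.
3 + 1/(1/1) = 3 + 1/1 = 4/1
1 + 1/(4/1) = 1 + 1/4 = 5/4
7 + 1/(5/4) = 7 + 4/5 = 39/5
1 + 1/(39/5) = 1 + 5/39 = 44/39
11 + 1/(44/39) = 11 + 39/44 = 523/44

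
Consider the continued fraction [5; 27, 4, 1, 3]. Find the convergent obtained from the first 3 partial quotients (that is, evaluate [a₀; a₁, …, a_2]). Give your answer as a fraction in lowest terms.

Collapse the nested fraction from the inside out:
Start with 4.
27 + 1/(4/1) = 27 + 1/4 = 109/4
5 + 1/(109/4) = 5 + 4/109 = 549/109

549/109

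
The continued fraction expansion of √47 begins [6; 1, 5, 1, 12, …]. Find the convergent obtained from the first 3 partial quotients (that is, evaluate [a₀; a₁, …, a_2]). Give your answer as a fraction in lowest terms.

41/6

a_0 = 6: 6/1
a_1 = 1: 7/1
a_2 = 5: 41/6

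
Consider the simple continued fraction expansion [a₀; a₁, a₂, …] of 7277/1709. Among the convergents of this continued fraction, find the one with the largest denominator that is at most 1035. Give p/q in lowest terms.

132/31

List convergents until the denominator exceeds the bound:
a_0 = 4: 4/1  (≤ bound)
a_1 = 3: 13/3  (≤ bound)
a_2 = 1: 17/4  (≤ bound)
a_3 = 7: 132/31  (≤ bound)
a_4 = 55: 7277/1709  (> 1035, stop)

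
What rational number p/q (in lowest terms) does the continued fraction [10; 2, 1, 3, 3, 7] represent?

Start with 7.
3 + 1/(7/1) = 3 + 1/7 = 22/7
3 + 1/(22/7) = 3 + 7/22 = 73/22
1 + 1/(73/22) = 1 + 22/73 = 95/73
2 + 1/(95/73) = 2 + 73/95 = 263/95
10 + 1/(263/95) = 10 + 95/263 = 2725/263

2725/263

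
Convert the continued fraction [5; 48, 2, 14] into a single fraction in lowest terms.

7059/1406

Start with 14.
2 + 1/(14/1) = 2 + 1/14 = 29/14
48 + 1/(29/14) = 48 + 14/29 = 1406/29
5 + 1/(1406/29) = 5 + 29/1406 = 7059/1406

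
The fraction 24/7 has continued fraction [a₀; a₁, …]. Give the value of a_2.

Repeatedly divide and take the remainder:
24 ÷ 7 → quotient 3, remainder 3
7 ÷ 3 → quotient 2, remainder 1
3 ÷ 1 → quotient 3, remainder 0

3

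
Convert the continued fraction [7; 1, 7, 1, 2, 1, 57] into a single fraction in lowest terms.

Work from the innermost term outward:
Start with 57.
1 + 1/(57/1) = 1 + 1/57 = 58/57
2 + 1/(58/57) = 2 + 57/58 = 173/58
1 + 1/(173/58) = 1 + 58/173 = 231/173
7 + 1/(231/173) = 7 + 173/231 = 1790/231
1 + 1/(1790/231) = 1 + 231/1790 = 2021/1790
7 + 1/(2021/1790) = 7 + 1790/2021 = 15937/2021

15937/2021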